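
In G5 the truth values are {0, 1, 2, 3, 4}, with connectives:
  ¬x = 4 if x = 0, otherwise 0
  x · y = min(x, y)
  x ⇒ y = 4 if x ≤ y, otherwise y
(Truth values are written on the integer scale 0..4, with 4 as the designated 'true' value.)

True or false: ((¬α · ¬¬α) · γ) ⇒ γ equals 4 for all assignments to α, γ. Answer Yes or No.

Yes

At α = 2, γ = 2, for instance:
¬α = ¬2 = 0
¬α = ¬2 = 0
¬¬α = ¬0 = 4
¬α · ¬¬α = 0 · 4 = 0
(¬α · ¬¬α) · γ = 0 · 2 = 0
((¬α · ¬¬α) · γ) ⇒ γ = 0 ⇒ 2 = 4
and checking the remaining 24 assignments likewise gives ≥ 4 in every case.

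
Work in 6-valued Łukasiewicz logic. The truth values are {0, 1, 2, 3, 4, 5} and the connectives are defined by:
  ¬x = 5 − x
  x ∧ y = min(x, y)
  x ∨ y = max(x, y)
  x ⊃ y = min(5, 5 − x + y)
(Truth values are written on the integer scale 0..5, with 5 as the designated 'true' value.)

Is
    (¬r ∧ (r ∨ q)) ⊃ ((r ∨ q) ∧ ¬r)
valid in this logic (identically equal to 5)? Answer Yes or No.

Yes

At q = 0, r = 2, for instance:
¬r = ¬2 = 3
r ∨ q = 2 ∨ 0 = 2
¬r ∧ (r ∨ q) = 3 ∧ 2 = 2
(r ∨ q) ∧ ¬r = 2 ∧ 3 = 2
(¬r ∧ (r ∨ q)) ⊃ ((r ∨ q) ∧ ¬r) = 2 ⊃ 2 = 5
and checking the remaining 35 assignments likewise gives ≥ 5 in every case.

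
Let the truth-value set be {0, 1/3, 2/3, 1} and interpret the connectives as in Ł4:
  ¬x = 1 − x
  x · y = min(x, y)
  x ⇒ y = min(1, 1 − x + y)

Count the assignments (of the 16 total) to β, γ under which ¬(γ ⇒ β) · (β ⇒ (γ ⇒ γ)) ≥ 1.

1

β = 0, γ = 0 ↦ 0  <
β = 0, γ = 1/3 ↦ 1/3  <
β = 0, γ = 2/3 ↦ 2/3  <
β = 0, γ = 1 ↦ 1  ≥
β = 1/3, γ = 0 ↦ 0  <
β = 1/3, γ = 1/3 ↦ 0  <
β = 1/3, γ = 2/3 ↦ 1/3  <
β = 1/3, γ = 1 ↦ 2/3  <
β = 2/3, γ = 0 ↦ 0  <
β = 2/3, γ = 1/3 ↦ 0  <
β = 2/3, γ = 2/3 ↦ 0  <
β = 2/3, γ = 1 ↦ 1/3  <
β = 1, γ = 0 ↦ 0  <
β = 1, γ = 1/3 ↦ 0  <
β = 1, γ = 2/3 ↦ 0  <
β = 1, γ = 1 ↦ 0  <
So 1 of the 16 assignments meets the threshold.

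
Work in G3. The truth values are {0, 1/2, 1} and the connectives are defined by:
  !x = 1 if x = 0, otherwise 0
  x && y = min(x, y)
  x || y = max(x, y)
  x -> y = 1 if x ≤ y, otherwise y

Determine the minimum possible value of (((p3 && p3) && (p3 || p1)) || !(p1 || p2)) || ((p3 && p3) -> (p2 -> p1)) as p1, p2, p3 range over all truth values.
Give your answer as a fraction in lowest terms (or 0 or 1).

Take p1 = 0, p2 = 1/2, p3 = 1/2:
p3 && p3 = 1/2 && 1/2 = 1/2
p3 || p1 = 1/2 || 0 = 1/2
(p3 && p3) && (p3 || p1) = 1/2 && 1/2 = 1/2
p1 || p2 = 0 || 1/2 = 1/2
!(p1 || p2) = !1/2 = 0
((p3 && p3) && (p3 || p1)) || !(p1 || p2) = 1/2 || 0 = 1/2
p3 && p3 = 1/2 && 1/2 = 1/2
p2 -> p1 = 1/2 -> 0 = 0
(p3 && p3) -> (p2 -> p1) = 1/2 -> 0 = 0
(((p3 && p3) && (p3 || p1)) || !(p1 || p2)) || ((p3 && p3) -> (p2 -> p1)) = 1/2 || 0 = 1/2
No assignment yields a value below 1/2, so this is the minimum.

1/2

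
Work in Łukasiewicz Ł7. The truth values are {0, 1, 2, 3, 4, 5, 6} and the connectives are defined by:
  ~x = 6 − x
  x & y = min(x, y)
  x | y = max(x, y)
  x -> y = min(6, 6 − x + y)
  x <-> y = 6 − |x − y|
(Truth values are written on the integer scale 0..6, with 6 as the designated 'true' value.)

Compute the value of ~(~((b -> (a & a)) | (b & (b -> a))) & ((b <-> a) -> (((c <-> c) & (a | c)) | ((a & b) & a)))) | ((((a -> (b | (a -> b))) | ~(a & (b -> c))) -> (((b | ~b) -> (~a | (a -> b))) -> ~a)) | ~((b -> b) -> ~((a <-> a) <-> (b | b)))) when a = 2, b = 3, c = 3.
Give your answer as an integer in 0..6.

5

a & a = 2 & 2 = 2
b -> (a & a) = 3 -> 2 = 5
b -> a = 3 -> 2 = 5
b & (b -> a) = 3 & 5 = 3
(b -> (a & a)) | (b & (b -> a)) = 5 | 3 = 5
~((b -> (a & a)) | (b & (b -> a))) = ~5 = 1
b <-> a = 3 <-> 2 = 5
c <-> c = 3 <-> 3 = 6
a | c = 2 | 3 = 3
(c <-> c) & (a | c) = 6 & 3 = 3
a & b = 2 & 3 = 2
(a & b) & a = 2 & 2 = 2
((c <-> c) & (a | c)) | ((a & b) & a) = 3 | 2 = 3
(b <-> a) -> (((c <-> c) & (a | c)) | ((a & b) & a)) = 5 -> 3 = 4
~((b -> (a & a)) | (b & (b -> a))) & ((b <-> a) -> (((c <-> c) & (a | c)) | ((a & b) & a))) = 1 & 4 = 1
~(~((b -> (a & a)) | (b & (b -> a))) & ((b <-> a) -> (((c <-> c) & (a | c)) | ((a & b) & a)))) = ~1 = 5
a -> b = 2 -> 3 = 6
b | (a -> b) = 3 | 6 = 6
a -> (b | (a -> b)) = 2 -> 6 = 6
b -> c = 3 -> 3 = 6
a & (b -> c) = 2 & 6 = 2
~(a & (b -> c)) = ~2 = 4
(a -> (b | (a -> b))) | ~(a & (b -> c)) = 6 | 4 = 6
~b = ~3 = 3
b | ~b = 3 | 3 = 3
~a = ~2 = 4
a -> b = 2 -> 3 = 6
~a | (a -> b) = 4 | 6 = 6
(b | ~b) -> (~a | (a -> b)) = 3 -> 6 = 6
~a = ~2 = 4
((b | ~b) -> (~a | (a -> b))) -> ~a = 6 -> 4 = 4
((a -> (b | (a -> b))) | ~(a & (b -> c))) -> (((b | ~b) -> (~a | (a -> b))) -> ~a) = 6 -> 4 = 4
b -> b = 3 -> 3 = 6
a <-> a = 2 <-> 2 = 6
b | b = 3 | 3 = 3
(a <-> a) <-> (b | b) = 6 <-> 3 = 3
~((a <-> a) <-> (b | b)) = ~3 = 3
(b -> b) -> ~((a <-> a) <-> (b | b)) = 6 -> 3 = 3
~((b -> b) -> ~((a <-> a) <-> (b | b))) = ~3 = 3
(((a -> (b | (a -> b))) | ~(a & (b -> c))) -> (((b | ~b) -> (~a | (a -> b))) -> ~a)) | ~((b -> b) -> ~((a <-> a) <-> (b | b))) = 4 | 3 = 4
~(~((b -> (a & a)) | (b & (b -> a))) & ((b <-> a) -> (((c <-> c) & (a | c)) | ((a & b) & a)))) | ((((a -> (b | (a -> b))) | ~(a & (b -> c))) -> (((b | ~b) -> (~a | (a -> b))) -> ~a)) | ~((b -> b) -> ~((a <-> a) <-> (b | b)))) = 5 | 4 = 5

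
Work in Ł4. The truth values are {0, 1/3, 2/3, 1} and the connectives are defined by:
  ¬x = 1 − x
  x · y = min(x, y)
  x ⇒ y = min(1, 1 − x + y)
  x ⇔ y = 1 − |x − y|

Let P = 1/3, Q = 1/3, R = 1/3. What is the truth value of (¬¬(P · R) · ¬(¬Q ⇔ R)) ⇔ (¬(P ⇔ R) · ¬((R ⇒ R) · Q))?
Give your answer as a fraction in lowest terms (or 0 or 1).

P · R = 1/3 · 1/3 = 1/3
¬(P · R) = ¬1/3 = 2/3
¬¬(P · R) = ¬2/3 = 1/3
¬Q = ¬1/3 = 2/3
¬Q ⇔ R = 2/3 ⇔ 1/3 = 2/3
¬(¬Q ⇔ R) = ¬2/3 = 1/3
¬¬(P · R) · ¬(¬Q ⇔ R) = 1/3 · 1/3 = 1/3
P ⇔ R = 1/3 ⇔ 1/3 = 1
¬(P ⇔ R) = ¬1 = 0
R ⇒ R = 1/3 ⇒ 1/3 = 1
(R ⇒ R) · Q = 1 · 1/3 = 1/3
¬((R ⇒ R) · Q) = ¬1/3 = 2/3
¬(P ⇔ R) · ¬((R ⇒ R) · Q) = 0 · 2/3 = 0
(¬¬(P · R) · ¬(¬Q ⇔ R)) ⇔ (¬(P ⇔ R) · ¬((R ⇒ R) · Q)) = 1/3 ⇔ 0 = 2/3

2/3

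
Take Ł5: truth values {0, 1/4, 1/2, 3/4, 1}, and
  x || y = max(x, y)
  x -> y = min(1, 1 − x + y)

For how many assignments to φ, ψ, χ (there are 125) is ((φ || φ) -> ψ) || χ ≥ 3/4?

107

value 1: 85 assignments (counts)
value 3/4: 22 assignments (counts)
value 1/2: 12 assignments
value 1/4: 5 assignments
value 0: 1 assignment
So 107 of the 125 assignments meet the threshold.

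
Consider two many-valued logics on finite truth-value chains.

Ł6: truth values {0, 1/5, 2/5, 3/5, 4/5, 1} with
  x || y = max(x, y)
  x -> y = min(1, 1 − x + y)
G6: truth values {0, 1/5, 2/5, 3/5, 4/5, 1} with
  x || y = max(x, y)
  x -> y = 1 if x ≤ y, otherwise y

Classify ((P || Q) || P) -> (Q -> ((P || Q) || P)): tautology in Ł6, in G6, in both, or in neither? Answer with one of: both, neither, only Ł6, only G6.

In Ł6: every assignment gives 1 — tautology.
In G6: every assignment gives 1 — tautology.

both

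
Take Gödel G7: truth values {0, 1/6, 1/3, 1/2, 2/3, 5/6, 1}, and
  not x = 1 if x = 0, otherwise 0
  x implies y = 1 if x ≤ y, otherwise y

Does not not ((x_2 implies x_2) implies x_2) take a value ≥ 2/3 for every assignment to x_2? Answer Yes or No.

No

Counterexample: take x_2 = 0.
x_2 implies x_2 = 0 implies 0 = 1
(x_2 implies x_2) implies x_2 = 1 implies 0 = 0
not ((x_2 implies x_2) implies x_2) = not 0 = 1
not not ((x_2 implies x_2) implies x_2) = not 1 = 0
This gives 0, which is below 2/3.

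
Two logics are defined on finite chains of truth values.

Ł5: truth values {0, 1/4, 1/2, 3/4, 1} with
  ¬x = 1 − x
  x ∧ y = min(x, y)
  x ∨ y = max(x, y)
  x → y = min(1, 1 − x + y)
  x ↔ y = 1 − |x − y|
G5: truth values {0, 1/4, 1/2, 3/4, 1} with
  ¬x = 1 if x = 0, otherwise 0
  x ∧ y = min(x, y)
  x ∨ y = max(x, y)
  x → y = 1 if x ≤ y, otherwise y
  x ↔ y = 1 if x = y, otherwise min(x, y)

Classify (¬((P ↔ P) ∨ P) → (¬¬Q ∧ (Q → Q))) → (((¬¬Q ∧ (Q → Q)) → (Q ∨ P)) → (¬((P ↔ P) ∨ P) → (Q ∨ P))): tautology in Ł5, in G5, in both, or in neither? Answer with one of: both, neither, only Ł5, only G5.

both

In Ł5: every assignment gives 1 — tautology.
In G5: every assignment gives 1 — tautology.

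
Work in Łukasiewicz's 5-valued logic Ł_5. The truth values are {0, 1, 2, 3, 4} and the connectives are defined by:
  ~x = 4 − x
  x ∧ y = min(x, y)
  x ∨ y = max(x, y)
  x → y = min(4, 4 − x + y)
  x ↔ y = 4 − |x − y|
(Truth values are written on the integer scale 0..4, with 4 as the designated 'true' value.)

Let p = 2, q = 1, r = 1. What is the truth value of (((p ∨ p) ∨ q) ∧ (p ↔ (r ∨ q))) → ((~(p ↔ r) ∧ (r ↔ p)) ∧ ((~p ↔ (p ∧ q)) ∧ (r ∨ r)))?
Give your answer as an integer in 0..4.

3

p ∨ p = 2 ∨ 2 = 2
(p ∨ p) ∨ q = 2 ∨ 1 = 2
r ∨ q = 1 ∨ 1 = 1
p ↔ (r ∨ q) = 2 ↔ 1 = 3
((p ∨ p) ∨ q) ∧ (p ↔ (r ∨ q)) = 2 ∧ 3 = 2
p ↔ r = 2 ↔ 1 = 3
~(p ↔ r) = ~3 = 1
r ↔ p = 1 ↔ 2 = 3
~(p ↔ r) ∧ (r ↔ p) = 1 ∧ 3 = 1
~p = ~2 = 2
p ∧ q = 2 ∧ 1 = 1
~p ↔ (p ∧ q) = 2 ↔ 1 = 3
r ∨ r = 1 ∨ 1 = 1
(~p ↔ (p ∧ q)) ∧ (r ∨ r) = 3 ∧ 1 = 1
(~(p ↔ r) ∧ (r ↔ p)) ∧ ((~p ↔ (p ∧ q)) ∧ (r ∨ r)) = 1 ∧ 1 = 1
(((p ∨ p) ∨ q) ∧ (p ↔ (r ∨ q))) → ((~(p ↔ r) ∧ (r ↔ p)) ∧ ((~p ↔ (p ∧ q)) ∧ (r ∨ r))) = 2 → 1 = 3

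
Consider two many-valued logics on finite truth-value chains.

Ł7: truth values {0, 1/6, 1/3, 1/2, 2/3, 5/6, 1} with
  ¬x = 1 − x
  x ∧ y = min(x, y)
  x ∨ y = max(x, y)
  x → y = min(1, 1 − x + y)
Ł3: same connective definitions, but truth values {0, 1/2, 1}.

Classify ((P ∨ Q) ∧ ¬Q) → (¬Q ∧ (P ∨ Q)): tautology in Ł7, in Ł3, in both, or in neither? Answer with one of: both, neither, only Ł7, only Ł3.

both

In Ł7: every assignment gives 1 — tautology.
In Ł3: every assignment gives 1 — tautology.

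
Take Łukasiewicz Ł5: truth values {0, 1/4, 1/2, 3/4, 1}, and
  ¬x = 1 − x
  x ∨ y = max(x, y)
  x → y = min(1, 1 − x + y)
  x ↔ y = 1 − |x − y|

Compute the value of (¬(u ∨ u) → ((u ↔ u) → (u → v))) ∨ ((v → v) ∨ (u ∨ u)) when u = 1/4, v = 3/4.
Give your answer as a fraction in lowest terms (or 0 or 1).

1

u ∨ u = 1/4 ∨ 1/4 = 1/4
¬(u ∨ u) = ¬1/4 = 3/4
u ↔ u = 1/4 ↔ 1/4 = 1
u → v = 1/4 → 3/4 = 1
(u ↔ u) → (u → v) = 1 → 1 = 1
¬(u ∨ u) → ((u ↔ u) → (u → v)) = 3/4 → 1 = 1
v → v = 3/4 → 3/4 = 1
u ∨ u = 1/4 ∨ 1/4 = 1/4
(v → v) ∨ (u ∨ u) = 1 ∨ 1/4 = 1
(¬(u ∨ u) → ((u ↔ u) → (u → v))) ∨ ((v → v) ∨ (u ∨ u)) = 1 ∨ 1 = 1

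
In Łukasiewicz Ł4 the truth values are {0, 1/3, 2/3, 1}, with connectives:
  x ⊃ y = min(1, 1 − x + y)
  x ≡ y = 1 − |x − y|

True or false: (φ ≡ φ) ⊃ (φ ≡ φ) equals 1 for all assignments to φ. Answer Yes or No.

φ = 0 ↦ 1
φ = 1/3 ↦ 1
φ = 2/3 ↦ 1
φ = 1 ↦ 1
Every assignment gives a value ≥ 1.

Yes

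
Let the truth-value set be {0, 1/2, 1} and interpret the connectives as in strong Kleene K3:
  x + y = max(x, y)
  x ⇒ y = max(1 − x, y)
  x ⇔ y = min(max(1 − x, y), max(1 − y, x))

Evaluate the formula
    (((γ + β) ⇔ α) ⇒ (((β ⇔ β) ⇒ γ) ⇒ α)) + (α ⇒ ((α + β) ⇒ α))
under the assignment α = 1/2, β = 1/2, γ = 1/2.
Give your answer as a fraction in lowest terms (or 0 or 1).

γ + β = 1/2 + 1/2 = 1/2
(γ + β) ⇔ α = 1/2 ⇔ 1/2 = 1/2
β ⇔ β = 1/2 ⇔ 1/2 = 1/2
(β ⇔ β) ⇒ γ = 1/2 ⇒ 1/2 = 1/2
((β ⇔ β) ⇒ γ) ⇒ α = 1/2 ⇒ 1/2 = 1/2
((γ + β) ⇔ α) ⇒ (((β ⇔ β) ⇒ γ) ⇒ α) = 1/2 ⇒ 1/2 = 1/2
α + β = 1/2 + 1/2 = 1/2
(α + β) ⇒ α = 1/2 ⇒ 1/2 = 1/2
α ⇒ ((α + β) ⇒ α) = 1/2 ⇒ 1/2 = 1/2
(((γ + β) ⇔ α) ⇒ (((β ⇔ β) ⇒ γ) ⇒ α)) + (α ⇒ ((α + β) ⇒ α)) = 1/2 + 1/2 = 1/2

1/2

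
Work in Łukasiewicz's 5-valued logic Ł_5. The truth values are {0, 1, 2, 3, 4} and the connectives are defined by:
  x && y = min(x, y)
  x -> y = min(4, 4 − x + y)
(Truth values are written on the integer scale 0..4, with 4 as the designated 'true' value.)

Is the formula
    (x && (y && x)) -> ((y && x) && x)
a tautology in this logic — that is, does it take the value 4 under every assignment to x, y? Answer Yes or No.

At x = 3, y = 2, for instance:
y && x = 2 && 3 = 2
x && (y && x) = 3 && 2 = 2
(y && x) && x = 2 && 3 = 2
(x && (y && x)) -> ((y && x) && x) = 2 -> 2 = 4
and checking the remaining 24 assignments likewise gives ≥ 4 in every case.

Yes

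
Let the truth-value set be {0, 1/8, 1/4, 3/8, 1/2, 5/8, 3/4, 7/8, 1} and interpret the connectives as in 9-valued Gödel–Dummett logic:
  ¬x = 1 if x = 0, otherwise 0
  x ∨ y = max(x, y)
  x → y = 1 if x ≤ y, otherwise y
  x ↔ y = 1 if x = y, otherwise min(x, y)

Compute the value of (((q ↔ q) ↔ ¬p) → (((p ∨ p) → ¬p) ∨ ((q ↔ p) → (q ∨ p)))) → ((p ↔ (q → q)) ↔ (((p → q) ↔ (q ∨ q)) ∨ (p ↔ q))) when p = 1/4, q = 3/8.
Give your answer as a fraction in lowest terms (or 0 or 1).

q ↔ q = 3/8 ↔ 3/8 = 1
¬p = ¬1/4 = 0
(q ↔ q) ↔ ¬p = 1 ↔ 0 = 0
p ∨ p = 1/4 ∨ 1/4 = 1/4
¬p = ¬1/4 = 0
(p ∨ p) → ¬p = 1/4 → 0 = 0
q ↔ p = 3/8 ↔ 1/4 = 1/4
q ∨ p = 3/8 ∨ 1/4 = 3/8
(q ↔ p) → (q ∨ p) = 1/4 → 3/8 = 1
((p ∨ p) → ¬p) ∨ ((q ↔ p) → (q ∨ p)) = 0 ∨ 1 = 1
((q ↔ q) ↔ ¬p) → (((p ∨ p) → ¬p) ∨ ((q ↔ p) → (q ∨ p))) = 0 → 1 = 1
q → q = 3/8 → 3/8 = 1
p ↔ (q → q) = 1/4 ↔ 1 = 1/4
p → q = 1/4 → 3/8 = 1
q ∨ q = 3/8 ∨ 3/8 = 3/8
(p → q) ↔ (q ∨ q) = 1 ↔ 3/8 = 3/8
p ↔ q = 1/4 ↔ 3/8 = 1/4
((p → q) ↔ (q ∨ q)) ∨ (p ↔ q) = 3/8 ∨ 1/4 = 3/8
(p ↔ (q → q)) ↔ (((p → q) ↔ (q ∨ q)) ∨ (p ↔ q)) = 1/4 ↔ 3/8 = 1/4
(((q ↔ q) ↔ ¬p) → (((p ∨ p) → ¬p) ∨ ((q ↔ p) → (q ∨ p)))) → ((p ↔ (q → q)) ↔ (((p → q) ↔ (q ∨ q)) ∨ (p ↔ q))) = 1 → 1/4 = 1/4

1/4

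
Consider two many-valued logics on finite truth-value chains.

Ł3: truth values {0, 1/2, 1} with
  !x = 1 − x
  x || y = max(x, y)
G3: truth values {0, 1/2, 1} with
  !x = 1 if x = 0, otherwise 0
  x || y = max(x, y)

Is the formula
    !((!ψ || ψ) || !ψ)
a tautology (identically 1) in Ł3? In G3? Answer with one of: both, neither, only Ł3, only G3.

neither

In Ł3: at ψ = 0 the value is 0 — not a tautology.
In G3: at ψ = 0 the value is 0 — not a tautology.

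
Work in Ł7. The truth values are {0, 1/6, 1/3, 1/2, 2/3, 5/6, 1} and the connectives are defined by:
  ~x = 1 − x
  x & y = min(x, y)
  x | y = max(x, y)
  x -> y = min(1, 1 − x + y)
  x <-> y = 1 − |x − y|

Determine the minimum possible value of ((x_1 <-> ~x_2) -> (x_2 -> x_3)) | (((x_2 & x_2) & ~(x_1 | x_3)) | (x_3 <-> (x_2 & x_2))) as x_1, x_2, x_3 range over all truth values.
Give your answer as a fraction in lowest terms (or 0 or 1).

Take x_1 = 0, x_2 = 1, x_3 = 1/2:
~x_2 = ~1 = 0
x_1 <-> ~x_2 = 0 <-> 0 = 1
x_2 -> x_3 = 1 -> 1/2 = 1/2
(x_1 <-> ~x_2) -> (x_2 -> x_3) = 1 -> 1/2 = 1/2
x_2 & x_2 = 1 & 1 = 1
x_1 | x_3 = 0 | 1/2 = 1/2
~(x_1 | x_3) = ~1/2 = 1/2
(x_2 & x_2) & ~(x_1 | x_3) = 1 & 1/2 = 1/2
x_2 & x_2 = 1 & 1 = 1
x_3 <-> (x_2 & x_2) = 1/2 <-> 1 = 1/2
((x_2 & x_2) & ~(x_1 | x_3)) | (x_3 <-> (x_2 & x_2)) = 1/2 | 1/2 = 1/2
((x_1 <-> ~x_2) -> (x_2 -> x_3)) | (((x_2 & x_2) & ~(x_1 | x_3)) | (x_3 <-> (x_2 & x_2))) = 1/2 | 1/2 = 1/2
No assignment yields a value below 1/2, so this is the minimum.

1/2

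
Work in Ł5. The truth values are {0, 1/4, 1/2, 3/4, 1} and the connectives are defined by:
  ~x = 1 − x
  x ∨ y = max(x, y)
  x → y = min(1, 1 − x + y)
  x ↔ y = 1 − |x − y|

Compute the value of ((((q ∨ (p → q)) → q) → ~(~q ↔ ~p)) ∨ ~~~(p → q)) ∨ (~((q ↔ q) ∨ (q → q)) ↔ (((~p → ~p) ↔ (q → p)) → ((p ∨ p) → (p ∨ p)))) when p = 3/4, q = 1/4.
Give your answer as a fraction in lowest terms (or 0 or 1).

3/4

p → q = 3/4 → 1/4 = 1/2
q ∨ (p → q) = 1/4 ∨ 1/2 = 1/2
(q ∨ (p → q)) → q = 1/2 → 1/4 = 3/4
~q = ~1/4 = 3/4
~p = ~3/4 = 1/4
~q ↔ ~p = 3/4 ↔ 1/4 = 1/2
~(~q ↔ ~p) = ~1/2 = 1/2
((q ∨ (p → q)) → q) → ~(~q ↔ ~p) = 3/4 → 1/2 = 3/4
p → q = 3/4 → 1/4 = 1/2
~(p → q) = ~1/2 = 1/2
~~(p → q) = ~1/2 = 1/2
~~~(p → q) = ~1/2 = 1/2
(((q ∨ (p → q)) → q) → ~(~q ↔ ~p)) ∨ ~~~(p → q) = 3/4 ∨ 1/2 = 3/4
q ↔ q = 1/4 ↔ 1/4 = 1
q → q = 1/4 → 1/4 = 1
(q ↔ q) ∨ (q → q) = 1 ∨ 1 = 1
~((q ↔ q) ∨ (q → q)) = ~1 = 0
~p = ~3/4 = 1/4
~p = ~3/4 = 1/4
~p → ~p = 1/4 → 1/4 = 1
q → p = 1/4 → 3/4 = 1
(~p → ~p) ↔ (q → p) = 1 ↔ 1 = 1
p ∨ p = 3/4 ∨ 3/4 = 3/4
p ∨ p = 3/4 ∨ 3/4 = 3/4
(p ∨ p) → (p ∨ p) = 3/4 → 3/4 = 1
((~p → ~p) ↔ (q → p)) → ((p ∨ p) → (p ∨ p)) = 1 → 1 = 1
~((q ↔ q) ∨ (q → q)) ↔ (((~p → ~p) ↔ (q → p)) → ((p ∨ p) → (p ∨ p))) = 0 ↔ 1 = 0
((((q ∨ (p → q)) → q) → ~(~q ↔ ~p)) ∨ ~~~(p → q)) ∨ (~((q ↔ q) ∨ (q → q)) ↔ (((~p → ~p) ↔ (q → p)) → ((p ∨ p) → (p ∨ p)))) = 3/4 ∨ 0 = 3/4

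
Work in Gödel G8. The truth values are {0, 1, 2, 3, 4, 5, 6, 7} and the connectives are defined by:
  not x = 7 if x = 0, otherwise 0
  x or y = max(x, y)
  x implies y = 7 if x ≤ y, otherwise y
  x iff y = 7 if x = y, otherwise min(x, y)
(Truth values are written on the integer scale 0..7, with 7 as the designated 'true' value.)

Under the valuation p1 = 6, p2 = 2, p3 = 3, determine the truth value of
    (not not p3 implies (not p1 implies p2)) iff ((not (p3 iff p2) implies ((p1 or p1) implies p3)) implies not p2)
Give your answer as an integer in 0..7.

0

not p3 = not 3 = 0
not not p3 = not 0 = 7
not p1 = not 6 = 0
not p1 implies p2 = 0 implies 2 = 7
not not p3 implies (not p1 implies p2) = 7 implies 7 = 7
p3 iff p2 = 3 iff 2 = 2
not (p3 iff p2) = not 2 = 0
p1 or p1 = 6 or 6 = 6
(p1 or p1) implies p3 = 6 implies 3 = 3
not (p3 iff p2) implies ((p1 or p1) implies p3) = 0 implies 3 = 7
not p2 = not 2 = 0
(not (p3 iff p2) implies ((p1 or p1) implies p3)) implies not p2 = 7 implies 0 = 0
(not not p3 implies (not p1 implies p2)) iff ((not (p3 iff p2) implies ((p1 or p1) implies p3)) implies not p2) = 7 iff 0 = 0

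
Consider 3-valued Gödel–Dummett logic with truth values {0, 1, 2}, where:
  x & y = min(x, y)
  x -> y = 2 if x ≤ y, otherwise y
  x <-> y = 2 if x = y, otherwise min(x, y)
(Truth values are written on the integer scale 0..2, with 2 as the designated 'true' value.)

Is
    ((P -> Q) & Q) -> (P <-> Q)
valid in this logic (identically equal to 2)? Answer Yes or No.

No

Counterexample: take P = 0, Q = 1.
P -> Q = 0 -> 1 = 2
(P -> Q) & Q = 2 & 1 = 1
P <-> Q = 0 <-> 1 = 0
((P -> Q) & Q) -> (P <-> Q) = 1 -> 0 = 0
This gives 0 ≠ 2.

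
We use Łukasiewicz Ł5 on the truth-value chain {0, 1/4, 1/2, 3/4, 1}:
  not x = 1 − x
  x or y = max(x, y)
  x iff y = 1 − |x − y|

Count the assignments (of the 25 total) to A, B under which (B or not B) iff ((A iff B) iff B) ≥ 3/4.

value 1: 6 assignments (counts)
value 3/4: 10 assignments (counts)
value 1/2: 5 assignments
value 1/4: 2 assignments
value 0: 2 assignments
So 16 of the 25 assignments meet the threshold.

16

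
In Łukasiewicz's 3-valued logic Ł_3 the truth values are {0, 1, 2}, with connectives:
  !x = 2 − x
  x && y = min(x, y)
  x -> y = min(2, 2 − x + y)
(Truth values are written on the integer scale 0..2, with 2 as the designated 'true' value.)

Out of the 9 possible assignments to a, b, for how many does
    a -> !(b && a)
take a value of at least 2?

a = 0, b = 0 ↦ 2  ≥
a = 0, b = 1 ↦ 2  ≥
a = 0, b = 2 ↦ 2  ≥
a = 1, b = 0 ↦ 2  ≥
a = 1, b = 1 ↦ 2  ≥
a = 1, b = 2 ↦ 2  ≥
a = 2, b = 0 ↦ 2  ≥
a = 2, b = 1 ↦ 1  <
a = 2, b = 2 ↦ 0  <
So 7 of the 9 assignments meet the threshold.

7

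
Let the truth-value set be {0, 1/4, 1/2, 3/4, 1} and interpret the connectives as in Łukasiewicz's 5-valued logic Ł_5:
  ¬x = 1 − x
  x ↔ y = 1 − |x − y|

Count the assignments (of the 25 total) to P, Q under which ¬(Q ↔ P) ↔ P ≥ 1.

value 1: 7 assignments (counts)
value 3/4: 7 assignments
value 1/2: 6 assignments
value 1/4: 3 assignments
value 0: 2 assignments
So 7 of the 25 assignments meet the threshold.

7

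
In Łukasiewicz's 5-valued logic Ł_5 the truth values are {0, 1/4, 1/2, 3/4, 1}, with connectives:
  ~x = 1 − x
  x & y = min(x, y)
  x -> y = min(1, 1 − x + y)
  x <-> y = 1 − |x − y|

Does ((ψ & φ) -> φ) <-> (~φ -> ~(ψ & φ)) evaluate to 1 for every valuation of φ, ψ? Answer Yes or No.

At φ = 1/2, ψ = 1/4, for instance:
ψ & φ = 1/4 & 1/2 = 1/4
(ψ & φ) -> φ = 1/4 -> 1/2 = 1
~φ = ~1/2 = 1/2
~(ψ & φ) = ~1/4 = 3/4
~φ -> ~(ψ & φ) = 1/2 -> 3/4 = 1
((ψ & φ) -> φ) <-> (~φ -> ~(ψ & φ)) = 1 <-> 1 = 1
and checking the remaining 24 assignments likewise gives ≥ 1 in every case.

Yes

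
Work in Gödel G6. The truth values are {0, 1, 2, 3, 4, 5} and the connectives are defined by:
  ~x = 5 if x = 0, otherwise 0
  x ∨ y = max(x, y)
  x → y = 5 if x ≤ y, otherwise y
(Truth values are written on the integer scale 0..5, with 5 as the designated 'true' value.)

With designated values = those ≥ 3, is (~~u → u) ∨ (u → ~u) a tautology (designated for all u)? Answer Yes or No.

No

Counterexample: take u = 1.
~u = ~1 = 0
~~u = ~0 = 5
~~u → u = 5 → 1 = 1
~u = ~1 = 0
u → ~u = 1 → 0 = 0
(~~u → u) ∨ (u → ~u) = 1 ∨ 0 = 1
This gives 1, which is below 3.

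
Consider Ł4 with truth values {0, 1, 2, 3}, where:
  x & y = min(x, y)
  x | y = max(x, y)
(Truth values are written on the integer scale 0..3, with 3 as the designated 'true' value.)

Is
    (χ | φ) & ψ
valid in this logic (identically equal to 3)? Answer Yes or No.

Counterexample: take φ = 0, ψ = 0, χ = 0.
χ | φ = 0 | 0 = 0
(χ | φ) & ψ = 0 & 0 = 0
This gives 0 ≠ 3.

No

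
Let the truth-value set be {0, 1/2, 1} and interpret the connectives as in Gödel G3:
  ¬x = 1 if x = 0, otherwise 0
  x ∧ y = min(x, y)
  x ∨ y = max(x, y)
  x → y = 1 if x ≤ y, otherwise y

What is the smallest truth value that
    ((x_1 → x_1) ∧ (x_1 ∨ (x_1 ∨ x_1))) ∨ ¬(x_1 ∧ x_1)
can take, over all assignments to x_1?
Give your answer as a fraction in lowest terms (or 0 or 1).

1/2

Take x_1 = 1/2:
x_1 → x_1 = 1/2 → 1/2 = 1
x_1 ∨ x_1 = 1/2 ∨ 1/2 = 1/2
x_1 ∨ (x_1 ∨ x_1) = 1/2 ∨ 1/2 = 1/2
(x_1 → x_1) ∧ (x_1 ∨ (x_1 ∨ x_1)) = 1 ∧ 1/2 = 1/2
x_1 ∧ x_1 = 1/2 ∧ 1/2 = 1/2
¬(x_1 ∧ x_1) = ¬1/2 = 0
((x_1 → x_1) ∧ (x_1 ∨ (x_1 ∨ x_1))) ∨ ¬(x_1 ∧ x_1) = 1/2 ∨ 0 = 1/2
No assignment yields a value below 1/2, so this is the minimum.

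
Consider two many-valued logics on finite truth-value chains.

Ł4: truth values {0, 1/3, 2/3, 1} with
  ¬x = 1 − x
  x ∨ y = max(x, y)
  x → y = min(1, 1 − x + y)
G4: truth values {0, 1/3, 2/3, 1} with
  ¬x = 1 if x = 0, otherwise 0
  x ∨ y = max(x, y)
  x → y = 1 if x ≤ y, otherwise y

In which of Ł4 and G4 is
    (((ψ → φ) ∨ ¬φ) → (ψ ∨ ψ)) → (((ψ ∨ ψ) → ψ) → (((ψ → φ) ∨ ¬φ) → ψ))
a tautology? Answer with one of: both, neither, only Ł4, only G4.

In Ł4: every assignment gives 1 — tautology.
In G4: every assignment gives 1 — tautology.

both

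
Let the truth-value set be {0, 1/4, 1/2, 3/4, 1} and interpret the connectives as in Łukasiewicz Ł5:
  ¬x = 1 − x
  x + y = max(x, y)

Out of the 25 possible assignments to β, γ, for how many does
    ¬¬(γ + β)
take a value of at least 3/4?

value 1: 9 assignments (counts)
value 3/4: 7 assignments (counts)
value 1/2: 5 assignments
value 1/4: 3 assignments
value 0: 1 assignment
So 16 of the 25 assignments meet the threshold.

16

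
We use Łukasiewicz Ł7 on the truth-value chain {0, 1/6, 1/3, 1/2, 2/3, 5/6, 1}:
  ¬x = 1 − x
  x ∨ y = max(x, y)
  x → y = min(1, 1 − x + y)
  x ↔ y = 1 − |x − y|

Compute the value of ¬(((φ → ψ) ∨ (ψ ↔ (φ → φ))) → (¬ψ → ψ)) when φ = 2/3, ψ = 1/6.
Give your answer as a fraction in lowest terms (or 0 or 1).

φ → ψ = 2/3 → 1/6 = 1/2
φ → φ = 2/3 → 2/3 = 1
ψ ↔ (φ → φ) = 1/6 ↔ 1 = 1/6
(φ → ψ) ∨ (ψ ↔ (φ → φ)) = 1/2 ∨ 1/6 = 1/2
¬ψ = ¬1/6 = 5/6
¬ψ → ψ = 5/6 → 1/6 = 1/3
((φ → ψ) ∨ (ψ ↔ (φ → φ))) → (¬ψ → ψ) = 1/2 → 1/3 = 5/6
¬(((φ → ψ) ∨ (ψ ↔ (φ → φ))) → (¬ψ → ψ)) = ¬5/6 = 1/6

1/6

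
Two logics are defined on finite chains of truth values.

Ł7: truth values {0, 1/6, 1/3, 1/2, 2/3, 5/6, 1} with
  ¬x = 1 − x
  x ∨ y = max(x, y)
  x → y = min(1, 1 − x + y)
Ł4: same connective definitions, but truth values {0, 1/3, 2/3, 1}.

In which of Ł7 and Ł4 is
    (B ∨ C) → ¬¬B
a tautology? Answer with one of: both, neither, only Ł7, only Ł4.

neither

In Ł7: at B = 0, C = 1/6 the value is 5/6 — not a tautology.
In Ł4: at B = 0, C = 1/3 the value is 2/3 — not a tautology.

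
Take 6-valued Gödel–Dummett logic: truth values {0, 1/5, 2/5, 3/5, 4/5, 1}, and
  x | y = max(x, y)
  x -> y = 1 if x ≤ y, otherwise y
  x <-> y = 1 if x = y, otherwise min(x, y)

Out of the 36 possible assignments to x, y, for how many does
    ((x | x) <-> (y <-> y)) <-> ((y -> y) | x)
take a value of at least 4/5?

value 1: 6 assignments (counts)
value 4/5: 6 assignments (counts)
value 3/5: 6 assignments
value 2/5: 6 assignments
value 1/5: 6 assignments
value 0: 6 assignments
So 12 of the 36 assignments meet the threshold.

12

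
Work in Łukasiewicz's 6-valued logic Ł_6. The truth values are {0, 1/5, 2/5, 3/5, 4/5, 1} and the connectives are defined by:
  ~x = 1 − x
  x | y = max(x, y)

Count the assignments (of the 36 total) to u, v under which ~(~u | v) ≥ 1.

1

value 1: 1 assignment (counts)
value 4/5: 3 assignments
value 3/5: 5 assignments
value 2/5: 7 assignments
value 1/5: 9 assignments
value 0: 11 assignments
So 1 of the 36 assignments meets the threshold.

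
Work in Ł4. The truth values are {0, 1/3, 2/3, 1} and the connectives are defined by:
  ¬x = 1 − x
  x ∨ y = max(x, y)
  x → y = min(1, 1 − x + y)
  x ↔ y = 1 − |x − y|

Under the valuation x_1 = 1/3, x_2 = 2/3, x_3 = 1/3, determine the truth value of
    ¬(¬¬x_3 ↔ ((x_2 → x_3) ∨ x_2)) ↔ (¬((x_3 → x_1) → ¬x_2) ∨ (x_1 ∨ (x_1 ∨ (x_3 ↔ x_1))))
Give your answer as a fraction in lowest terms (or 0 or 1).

1/3

¬x_3 = ¬1/3 = 2/3
¬¬x_3 = ¬2/3 = 1/3
x_2 → x_3 = 2/3 → 1/3 = 2/3
(x_2 → x_3) ∨ x_2 = 2/3 ∨ 2/3 = 2/3
¬¬x_3 ↔ ((x_2 → x_3) ∨ x_2) = 1/3 ↔ 2/3 = 2/3
¬(¬¬x_3 ↔ ((x_2 → x_3) ∨ x_2)) = ¬2/3 = 1/3
x_3 → x_1 = 1/3 → 1/3 = 1
¬x_2 = ¬2/3 = 1/3
(x_3 → x_1) → ¬x_2 = 1 → 1/3 = 1/3
¬((x_3 → x_1) → ¬x_2) = ¬1/3 = 2/3
x_3 ↔ x_1 = 1/3 ↔ 1/3 = 1
x_1 ∨ (x_3 ↔ x_1) = 1/3 ∨ 1 = 1
x_1 ∨ (x_1 ∨ (x_3 ↔ x_1)) = 1/3 ∨ 1 = 1
¬((x_3 → x_1) → ¬x_2) ∨ (x_1 ∨ (x_1 ∨ (x_3 ↔ x_1))) = 2/3 ∨ 1 = 1
¬(¬¬x_3 ↔ ((x_2 → x_3) ∨ x_2)) ↔ (¬((x_3 → x_1) → ¬x_2) ∨ (x_1 ∨ (x_1 ∨ (x_3 ↔ x_1)))) = 1/3 ↔ 1 = 1/3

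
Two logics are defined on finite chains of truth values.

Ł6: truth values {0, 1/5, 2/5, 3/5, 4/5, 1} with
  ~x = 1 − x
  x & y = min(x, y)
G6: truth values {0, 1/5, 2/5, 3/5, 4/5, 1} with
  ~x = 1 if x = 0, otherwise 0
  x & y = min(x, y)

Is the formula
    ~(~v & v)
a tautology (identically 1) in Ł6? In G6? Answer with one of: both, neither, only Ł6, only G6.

In Ł6: at v = 1/5 the value is 4/5 — not a tautology.
In G6: every assignment gives 1 — tautology.

only G6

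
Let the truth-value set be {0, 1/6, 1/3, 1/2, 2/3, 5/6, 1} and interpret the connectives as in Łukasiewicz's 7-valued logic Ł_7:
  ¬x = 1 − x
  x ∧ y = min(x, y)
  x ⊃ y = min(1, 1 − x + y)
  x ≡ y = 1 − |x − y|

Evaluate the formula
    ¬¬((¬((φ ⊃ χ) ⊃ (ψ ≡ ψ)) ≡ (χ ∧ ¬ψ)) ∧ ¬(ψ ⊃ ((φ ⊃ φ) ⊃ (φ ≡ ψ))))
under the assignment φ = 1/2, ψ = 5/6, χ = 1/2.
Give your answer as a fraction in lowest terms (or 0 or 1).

1/6

φ ⊃ χ = 1/2 ⊃ 1/2 = 1
ψ ≡ ψ = 5/6 ≡ 5/6 = 1
(φ ⊃ χ) ⊃ (ψ ≡ ψ) = 1 ⊃ 1 = 1
¬((φ ⊃ χ) ⊃ (ψ ≡ ψ)) = ¬1 = 0
¬ψ = ¬5/6 = 1/6
χ ∧ ¬ψ = 1/2 ∧ 1/6 = 1/6
¬((φ ⊃ χ) ⊃ (ψ ≡ ψ)) ≡ (χ ∧ ¬ψ) = 0 ≡ 1/6 = 5/6
φ ⊃ φ = 1/2 ⊃ 1/2 = 1
φ ≡ ψ = 1/2 ≡ 5/6 = 2/3
(φ ⊃ φ) ⊃ (φ ≡ ψ) = 1 ⊃ 2/3 = 2/3
ψ ⊃ ((φ ⊃ φ) ⊃ (φ ≡ ψ)) = 5/6 ⊃ 2/3 = 5/6
¬(ψ ⊃ ((φ ⊃ φ) ⊃ (φ ≡ ψ))) = ¬5/6 = 1/6
(¬((φ ⊃ χ) ⊃ (ψ ≡ ψ)) ≡ (χ ∧ ¬ψ)) ∧ ¬(ψ ⊃ ((φ ⊃ φ) ⊃ (φ ≡ ψ))) = 5/6 ∧ 1/6 = 1/6
¬((¬((φ ⊃ χ) ⊃ (ψ ≡ ψ)) ≡ (χ ∧ ¬ψ)) ∧ ¬(ψ ⊃ ((φ ⊃ φ) ⊃ (φ ≡ ψ)))) = ¬1/6 = 5/6
¬¬((¬((φ ⊃ χ) ⊃ (ψ ≡ ψ)) ≡ (χ ∧ ¬ψ)) ∧ ¬(ψ ⊃ ((φ ⊃ φ) ⊃ (φ ≡ ψ)))) = ¬5/6 = 1/6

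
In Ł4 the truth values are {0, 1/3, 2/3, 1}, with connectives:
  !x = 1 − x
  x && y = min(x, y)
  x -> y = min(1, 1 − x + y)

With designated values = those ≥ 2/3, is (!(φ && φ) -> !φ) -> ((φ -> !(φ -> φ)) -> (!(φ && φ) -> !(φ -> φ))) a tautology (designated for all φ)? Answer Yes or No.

Counterexample: take φ = 0.
φ && φ = 0 && 0 = 0
!(φ && φ) = !0 = 1
!φ = !0 = 1
!(φ && φ) -> !φ = 1 -> 1 = 1
φ -> φ = 0 -> 0 = 1
!(φ -> φ) = !1 = 0
φ -> !(φ -> φ) = 0 -> 0 = 1
φ && φ = 0 && 0 = 0
!(φ && φ) = !0 = 1
φ -> φ = 0 -> 0 = 1
!(φ -> φ) = !1 = 0
!(φ && φ) -> !(φ -> φ) = 1 -> 0 = 0
(φ -> !(φ -> φ)) -> (!(φ && φ) -> !(φ -> φ)) = 1 -> 0 = 0
(!(φ && φ) -> !φ) -> ((φ -> !(φ -> φ)) -> (!(φ && φ) -> !(φ -> φ))) = 1 -> 0 = 0
This gives 0, which is below 2/3.

No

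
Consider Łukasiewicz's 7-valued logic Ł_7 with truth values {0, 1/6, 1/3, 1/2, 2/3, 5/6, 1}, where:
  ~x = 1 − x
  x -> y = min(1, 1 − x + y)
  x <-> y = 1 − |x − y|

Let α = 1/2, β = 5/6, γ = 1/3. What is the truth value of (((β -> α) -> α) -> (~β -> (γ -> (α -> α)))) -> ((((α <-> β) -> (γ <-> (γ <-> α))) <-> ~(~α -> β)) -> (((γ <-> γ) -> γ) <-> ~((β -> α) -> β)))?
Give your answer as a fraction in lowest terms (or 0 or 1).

1

β -> α = 5/6 -> 1/2 = 2/3
(β -> α) -> α = 2/3 -> 1/2 = 5/6
~β = ~5/6 = 1/6
α -> α = 1/2 -> 1/2 = 1
γ -> (α -> α) = 1/3 -> 1 = 1
~β -> (γ -> (α -> α)) = 1/6 -> 1 = 1
((β -> α) -> α) -> (~β -> (γ -> (α -> α))) = 5/6 -> 1 = 1
α <-> β = 1/2 <-> 5/6 = 2/3
γ <-> α = 1/3 <-> 1/2 = 5/6
γ <-> (γ <-> α) = 1/3 <-> 5/6 = 1/2
(α <-> β) -> (γ <-> (γ <-> α)) = 2/3 -> 1/2 = 5/6
~α = ~1/2 = 1/2
~α -> β = 1/2 -> 5/6 = 1
~(~α -> β) = ~1 = 0
((α <-> β) -> (γ <-> (γ <-> α))) <-> ~(~α -> β) = 5/6 <-> 0 = 1/6
γ <-> γ = 1/3 <-> 1/3 = 1
(γ <-> γ) -> γ = 1 -> 1/3 = 1/3
β -> α = 5/6 -> 1/2 = 2/3
(β -> α) -> β = 2/3 -> 5/6 = 1
~((β -> α) -> β) = ~1 = 0
((γ <-> γ) -> γ) <-> ~((β -> α) -> β) = 1/3 <-> 0 = 2/3
(((α <-> β) -> (γ <-> (γ <-> α))) <-> ~(~α -> β)) -> (((γ <-> γ) -> γ) <-> ~((β -> α) -> β)) = 1/6 -> 2/3 = 1
(((β -> α) -> α) -> (~β -> (γ -> (α -> α)))) -> ((((α <-> β) -> (γ <-> (γ <-> α))) <-> ~(~α -> β)) -> (((γ <-> γ) -> γ) <-> ~((β -> α) -> β))) = 1 -> 1 = 1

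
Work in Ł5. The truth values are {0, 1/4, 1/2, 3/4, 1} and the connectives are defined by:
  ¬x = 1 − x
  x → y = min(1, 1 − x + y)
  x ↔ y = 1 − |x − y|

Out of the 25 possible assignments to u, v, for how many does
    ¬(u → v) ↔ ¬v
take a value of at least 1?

9

value 1: 9 assignments (counts)
value 3/4: 7 assignments
value 1/2: 5 assignments
value 1/4: 3 assignments
value 0: 1 assignment
So 9 of the 25 assignments meet the threshold.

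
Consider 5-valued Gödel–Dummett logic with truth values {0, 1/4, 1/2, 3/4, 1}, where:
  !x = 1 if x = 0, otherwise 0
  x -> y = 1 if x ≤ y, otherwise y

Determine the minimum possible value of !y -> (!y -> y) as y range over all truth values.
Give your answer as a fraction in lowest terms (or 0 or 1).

Take y = 0:
!y = !0 = 1
!y = !0 = 1
!y -> y = 1 -> 0 = 0
!y -> (!y -> y) = 1 -> 0 = 0
No assignment yields a value below 0, so this is the minimum.

0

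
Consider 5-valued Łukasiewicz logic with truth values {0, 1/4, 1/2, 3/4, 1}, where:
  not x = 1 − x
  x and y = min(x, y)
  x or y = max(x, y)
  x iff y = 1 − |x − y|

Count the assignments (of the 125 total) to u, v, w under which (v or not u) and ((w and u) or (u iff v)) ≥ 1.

10

value 1: 10 assignments (counts)
value 3/4: 40 assignments
value 1/2: 40 assignments
value 1/4: 25 assignments
value 0: 10 assignments
So 10 of the 125 assignments meet the threshold.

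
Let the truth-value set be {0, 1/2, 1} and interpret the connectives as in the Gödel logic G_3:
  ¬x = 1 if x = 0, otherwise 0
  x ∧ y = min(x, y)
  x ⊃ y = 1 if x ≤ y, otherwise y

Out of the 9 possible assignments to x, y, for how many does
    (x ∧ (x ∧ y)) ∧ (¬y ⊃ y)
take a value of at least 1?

x = 0, y = 0 ↦ 0  <
x = 0, y = 1/2 ↦ 0  <
x = 0, y = 1 ↦ 0  <
x = 1/2, y = 0 ↦ 0  <
x = 1/2, y = 1/2 ↦ 1/2  <
x = 1/2, y = 1 ↦ 1/2  <
x = 1, y = 0 ↦ 0  <
x = 1, y = 1/2 ↦ 1/2  <
x = 1, y = 1 ↦ 1  ≥
So 1 of the 9 assignments meets the threshold.

1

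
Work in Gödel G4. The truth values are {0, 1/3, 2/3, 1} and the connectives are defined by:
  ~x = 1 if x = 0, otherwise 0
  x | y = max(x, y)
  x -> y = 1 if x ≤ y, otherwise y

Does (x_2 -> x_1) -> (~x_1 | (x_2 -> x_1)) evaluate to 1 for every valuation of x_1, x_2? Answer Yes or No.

x_1 = 0, x_2 = 0 ↦ 1
x_1 = 0, x_2 = 1/3 ↦ 1
x_1 = 0, x_2 = 2/3 ↦ 1
x_1 = 0, x_2 = 1 ↦ 1
x_1 = 1/3, x_2 = 0 ↦ 1
x_1 = 1/3, x_2 = 1/3 ↦ 1
x_1 = 1/3, x_2 = 2/3 ↦ 1
x_1 = 1/3, x_2 = 1 ↦ 1
x_1 = 2/3, x_2 = 0 ↦ 1
x_1 = 2/3, x_2 = 1/3 ↦ 1
x_1 = 2/3, x_2 = 2/3 ↦ 1
x_1 = 2/3, x_2 = 1 ↦ 1
x_1 = 1, x_2 = 0 ↦ 1
x_1 = 1, x_2 = 1/3 ↦ 1
x_1 = 1, x_2 = 2/3 ↦ 1
x_1 = 1, x_2 = 1 ↦ 1
Every assignment gives a value ≥ 1.

Yes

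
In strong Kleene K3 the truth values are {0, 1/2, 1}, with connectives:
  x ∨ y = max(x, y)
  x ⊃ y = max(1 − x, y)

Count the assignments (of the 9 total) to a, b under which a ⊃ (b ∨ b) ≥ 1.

5

a = 0, b = 0 ↦ 1  ≥
a = 0, b = 1/2 ↦ 1  ≥
a = 0, b = 1 ↦ 1  ≥
a = 1/2, b = 0 ↦ 1/2  <
a = 1/2, b = 1/2 ↦ 1/2  <
a = 1/2, b = 1 ↦ 1  ≥
a = 1, b = 0 ↦ 0  <
a = 1, b = 1/2 ↦ 1/2  <
a = 1, b = 1 ↦ 1  ≥
So 5 of the 9 assignments meet the threshold.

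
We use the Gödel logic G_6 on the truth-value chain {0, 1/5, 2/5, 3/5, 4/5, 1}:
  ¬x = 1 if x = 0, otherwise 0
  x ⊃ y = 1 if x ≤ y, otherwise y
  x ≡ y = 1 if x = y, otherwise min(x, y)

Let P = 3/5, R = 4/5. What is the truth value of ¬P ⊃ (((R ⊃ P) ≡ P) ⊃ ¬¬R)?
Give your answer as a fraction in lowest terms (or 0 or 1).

1

¬P = ¬3/5 = 0
R ⊃ P = 4/5 ⊃ 3/5 = 3/5
(R ⊃ P) ≡ P = 3/5 ≡ 3/5 = 1
¬R = ¬4/5 = 0
¬¬R = ¬0 = 1
((R ⊃ P) ≡ P) ⊃ ¬¬R = 1 ⊃ 1 = 1
¬P ⊃ (((R ⊃ P) ≡ P) ⊃ ¬¬R) = 0 ⊃ 1 = 1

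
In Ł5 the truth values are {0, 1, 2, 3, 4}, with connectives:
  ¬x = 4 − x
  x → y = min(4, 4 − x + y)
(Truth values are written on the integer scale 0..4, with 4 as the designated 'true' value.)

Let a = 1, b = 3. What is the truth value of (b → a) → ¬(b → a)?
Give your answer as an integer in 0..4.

b → a = 3 → 1 = 2
b → a = 3 → 1 = 2
¬(b → a) = ¬2 = 2
(b → a) → ¬(b → a) = 2 → 2 = 4

4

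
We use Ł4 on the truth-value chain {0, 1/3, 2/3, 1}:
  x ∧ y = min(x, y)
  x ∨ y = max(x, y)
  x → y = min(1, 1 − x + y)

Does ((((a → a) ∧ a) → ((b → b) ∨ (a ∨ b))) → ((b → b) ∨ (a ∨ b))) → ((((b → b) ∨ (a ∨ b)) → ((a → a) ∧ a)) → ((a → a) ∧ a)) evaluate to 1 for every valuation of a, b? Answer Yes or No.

a = 0, b = 0 ↦ 1
a = 0, b = 1/3 ↦ 1
a = 0, b = 2/3 ↦ 1
a = 0, b = 1 ↦ 1
a = 1/3, b = 0 ↦ 1
a = 1/3, b = 1/3 ↦ 1
a = 1/3, b = 2/3 ↦ 1
a = 1/3, b = 1 ↦ 1
a = 2/3, b = 0 ↦ 1
a = 2/3, b = 1/3 ↦ 1
a = 2/3, b = 2/3 ↦ 1
a = 2/3, b = 1 ↦ 1
a = 1, b = 0 ↦ 1
a = 1, b = 1/3 ↦ 1
a = 1, b = 2/3 ↦ 1
a = 1, b = 1 ↦ 1
Every assignment gives a value ≥ 1.

Yes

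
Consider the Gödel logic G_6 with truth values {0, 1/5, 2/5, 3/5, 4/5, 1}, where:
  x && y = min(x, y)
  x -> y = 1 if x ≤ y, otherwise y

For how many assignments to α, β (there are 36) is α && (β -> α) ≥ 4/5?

value 1: 6 assignments (counts)
value 4/5: 6 assignments (counts)
value 3/5: 6 assignments
value 2/5: 6 assignments
value 1/5: 6 assignments
value 0: 6 assignments
So 12 of the 36 assignments meet the threshold.

12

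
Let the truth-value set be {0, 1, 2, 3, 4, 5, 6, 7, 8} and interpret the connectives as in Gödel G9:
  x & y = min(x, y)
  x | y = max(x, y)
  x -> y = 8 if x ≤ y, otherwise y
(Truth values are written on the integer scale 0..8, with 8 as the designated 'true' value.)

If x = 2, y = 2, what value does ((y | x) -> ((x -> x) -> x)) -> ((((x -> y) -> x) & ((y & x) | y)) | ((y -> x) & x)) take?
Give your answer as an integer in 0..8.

2

y | x = 2 | 2 = 2
x -> x = 2 -> 2 = 8
(x -> x) -> x = 8 -> 2 = 2
(y | x) -> ((x -> x) -> x) = 2 -> 2 = 8
x -> y = 2 -> 2 = 8
(x -> y) -> x = 8 -> 2 = 2
y & x = 2 & 2 = 2
(y & x) | y = 2 | 2 = 2
((x -> y) -> x) & ((y & x) | y) = 2 & 2 = 2
y -> x = 2 -> 2 = 8
(y -> x) & x = 8 & 2 = 2
(((x -> y) -> x) & ((y & x) | y)) | ((y -> x) & x) = 2 | 2 = 2
((y | x) -> ((x -> x) -> x)) -> ((((x -> y) -> x) & ((y & x) | y)) | ((y -> x) & x)) = 8 -> 2 = 2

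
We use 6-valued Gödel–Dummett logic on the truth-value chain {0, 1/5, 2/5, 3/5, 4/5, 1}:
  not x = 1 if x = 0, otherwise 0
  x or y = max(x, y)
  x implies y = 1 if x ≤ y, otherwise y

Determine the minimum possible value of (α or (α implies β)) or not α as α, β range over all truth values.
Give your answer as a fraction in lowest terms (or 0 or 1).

Take α = 1/5, β = 0:
α implies β = 1/5 implies 0 = 0
α or (α implies β) = 1/5 or 0 = 1/5
not α = not 1/5 = 0
(α or (α implies β)) or not α = 1/5 or 0 = 1/5
No assignment yields a value below 1/5, so this is the minimum.

1/5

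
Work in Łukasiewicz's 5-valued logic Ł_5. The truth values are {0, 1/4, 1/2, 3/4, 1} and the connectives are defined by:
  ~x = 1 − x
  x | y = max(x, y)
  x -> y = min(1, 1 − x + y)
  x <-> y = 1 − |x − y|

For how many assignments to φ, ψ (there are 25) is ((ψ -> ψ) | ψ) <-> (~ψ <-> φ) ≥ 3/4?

13

value 1: 5 assignments (counts)
value 3/4: 8 assignments (counts)
value 1/2: 6 assignments
value 1/4: 4 assignments
value 0: 2 assignments
So 13 of the 25 assignments meet the threshold.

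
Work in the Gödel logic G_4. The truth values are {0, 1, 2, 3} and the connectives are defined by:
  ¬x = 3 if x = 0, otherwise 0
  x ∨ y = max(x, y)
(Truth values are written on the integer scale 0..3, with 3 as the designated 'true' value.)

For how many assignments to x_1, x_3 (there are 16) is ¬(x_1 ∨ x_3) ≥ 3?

x_1 = 0, x_3 = 0 ↦ 3  ≥
x_1 = 0, x_3 = 1 ↦ 0  <
x_1 = 0, x_3 = 2 ↦ 0  <
x_1 = 0, x_3 = 3 ↦ 0  <
x_1 = 1, x_3 = 0 ↦ 0  <
x_1 = 1, x_3 = 1 ↦ 0  <
x_1 = 1, x_3 = 2 ↦ 0  <
x_1 = 1, x_3 = 3 ↦ 0  <
x_1 = 2, x_3 = 0 ↦ 0  <
x_1 = 2, x_3 = 1 ↦ 0  <
x_1 = 2, x_3 = 2 ↦ 0  <
x_1 = 2, x_3 = 3 ↦ 0  <
x_1 = 3, x_3 = 0 ↦ 0  <
x_1 = 3, x_3 = 1 ↦ 0  <
x_1 = 3, x_3 = 2 ↦ 0  <
x_1 = 3, x_3 = 3 ↦ 0  <
So 1 of the 16 assignments meets the threshold.

1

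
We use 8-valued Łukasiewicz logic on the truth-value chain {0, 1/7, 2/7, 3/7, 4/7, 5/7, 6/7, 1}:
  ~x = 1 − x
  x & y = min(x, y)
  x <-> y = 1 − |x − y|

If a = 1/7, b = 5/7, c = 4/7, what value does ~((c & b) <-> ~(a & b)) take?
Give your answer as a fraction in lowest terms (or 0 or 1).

c & b = 4/7 & 5/7 = 4/7
a & b = 1/7 & 5/7 = 1/7
~(a & b) = ~1/7 = 6/7
(c & b) <-> ~(a & b) = 4/7 <-> 6/7 = 5/7
~((c & b) <-> ~(a & b)) = ~5/7 = 2/7

2/7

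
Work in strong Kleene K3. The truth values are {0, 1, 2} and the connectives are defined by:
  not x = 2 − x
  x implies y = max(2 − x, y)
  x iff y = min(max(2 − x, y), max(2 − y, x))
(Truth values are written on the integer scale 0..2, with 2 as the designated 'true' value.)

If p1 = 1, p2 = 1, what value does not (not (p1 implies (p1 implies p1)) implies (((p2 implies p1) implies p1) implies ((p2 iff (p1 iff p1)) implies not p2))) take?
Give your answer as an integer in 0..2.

p1 implies p1 = 1 implies 1 = 1
p1 implies (p1 implies p1) = 1 implies 1 = 1
not (p1 implies (p1 implies p1)) = not 1 = 1
p2 implies p1 = 1 implies 1 = 1
(p2 implies p1) implies p1 = 1 implies 1 = 1
p1 iff p1 = 1 iff 1 = 1
p2 iff (p1 iff p1) = 1 iff 1 = 1
not p2 = not 1 = 1
(p2 iff (p1 iff p1)) implies not p2 = 1 implies 1 = 1
((p2 implies p1) implies p1) implies ((p2 iff (p1 iff p1)) implies not p2) = 1 implies 1 = 1
not (p1 implies (p1 implies p1)) implies (((p2 implies p1) implies p1) implies ((p2 iff (p1 iff p1)) implies not p2)) = 1 implies 1 = 1
not (not (p1 implies (p1 implies p1)) implies (((p2 implies p1) implies p1) implies ((p2 iff (p1 iff p1)) implies not p2))) = not 1 = 1

1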